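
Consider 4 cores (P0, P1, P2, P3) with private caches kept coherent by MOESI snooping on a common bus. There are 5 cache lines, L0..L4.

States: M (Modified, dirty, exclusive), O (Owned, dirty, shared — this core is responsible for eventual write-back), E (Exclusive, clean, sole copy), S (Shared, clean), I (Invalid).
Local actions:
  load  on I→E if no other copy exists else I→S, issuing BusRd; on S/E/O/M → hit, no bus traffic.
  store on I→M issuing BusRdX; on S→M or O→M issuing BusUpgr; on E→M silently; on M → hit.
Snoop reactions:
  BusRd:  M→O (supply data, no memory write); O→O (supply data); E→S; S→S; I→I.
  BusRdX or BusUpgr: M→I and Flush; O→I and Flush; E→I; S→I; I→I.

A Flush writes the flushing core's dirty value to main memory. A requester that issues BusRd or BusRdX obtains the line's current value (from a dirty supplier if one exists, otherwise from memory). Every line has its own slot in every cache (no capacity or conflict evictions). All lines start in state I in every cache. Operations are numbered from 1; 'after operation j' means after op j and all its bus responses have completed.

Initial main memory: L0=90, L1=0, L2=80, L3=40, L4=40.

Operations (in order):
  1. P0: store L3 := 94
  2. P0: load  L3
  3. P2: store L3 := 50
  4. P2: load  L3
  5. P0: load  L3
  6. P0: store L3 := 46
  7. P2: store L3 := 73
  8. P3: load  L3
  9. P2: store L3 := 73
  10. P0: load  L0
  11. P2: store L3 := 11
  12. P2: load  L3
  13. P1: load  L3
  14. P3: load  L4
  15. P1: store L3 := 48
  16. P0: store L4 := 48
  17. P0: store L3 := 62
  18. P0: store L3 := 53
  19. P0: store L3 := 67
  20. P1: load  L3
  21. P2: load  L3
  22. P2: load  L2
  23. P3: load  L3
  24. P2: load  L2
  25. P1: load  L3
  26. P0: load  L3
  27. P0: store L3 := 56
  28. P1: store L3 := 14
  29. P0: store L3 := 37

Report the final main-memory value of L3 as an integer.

memory[L3] = 14

[1] P0: store L3 := 94 | P0:M(94), P1:I, P2:I, P3:I | bus: BusRdX
[2] P0: load  L3 | P0:M(94), P1:I, P2:I, P3:I | bus: none
[3] P2: store L3 := 50 | P0:I, P1:I, P2:M(50), P3:I | bus: BusRdX,Flush
[4] P2: load  L3 | P0:I, P1:I, P2:M(50), P3:I | bus: none
[5] P0: load  L3 | P0:S(50), P1:I, P2:O(50), P3:I | bus: BusRd
[6] P0: store L3 := 46 | P0:M(46), P1:I, P2:I, P3:I | bus: BusUpgr,Flush
[7] P2: store L3 := 73 | P0:I, P1:I, P2:M(73), P3:I | bus: BusRdX,Flush
[8] P3: load  L3 | P0:I, P1:I, P2:O(73), P3:S(73) | bus: BusRd
[9] P2: store L3 := 73 | P0:I, P1:I, P2:M(73), P3:I | bus: BusUpgr
[10] P0: load  L0 | P0:E(90), P1:I, P2:I, P3:I | bus: BusRd
[11] P2: store L3 := 11 | P0:I, P1:I, P2:M(11), P3:I | bus: none
[12] P2: load  L3 | P0:I, P1:I, P2:M(11), P3:I | bus: none
[13] P1: load  L3 | P0:I, P1:S(11), P2:O(11), P3:I | bus: BusRd
[14] P3: load  L4 | P0:I, P1:I, P2:I, P3:E(40) | bus: BusRd
[15] P1: store L3 := 48 | P0:I, P1:M(48), P2:I, P3:I | bus: BusUpgr,Flush
[16] P0: store L4 := 48 | P0:M(48), P1:I, P2:I, P3:I | bus: BusRdX
[17] P0: store L3 := 62 | P0:M(62), P1:I, P2:I, P3:I | bus: BusRdX,Flush
[18] P0: store L3 := 53 | P0:M(53), P1:I, P2:I, P3:I | bus: none
[19] P0: store L3 := 67 | P0:M(67), P1:I, P2:I, P3:I | bus: none
[20] P1: load  L3 | P0:O(67), P1:S(67), P2:I, P3:I | bus: BusRd
[21] P2: load  L3 | P0:O(67), P1:S(67), P2:S(67), P3:I | bus: BusRd
[22] P2: load  L2 | P0:I, P1:I, P2:E(80), P3:I | bus: BusRd
[23] P3: load  L3 | P0:O(67), P1:S(67), P2:S(67), P3:S(67) | bus: BusRd
[24] P2: load  L2 | P0:I, P1:I, P2:E(80), P3:I | bus: none
[25] P1: load  L3 | P0:O(67), P1:S(67), P2:S(67), P3:S(67) | bus: none
[26] P0: load  L3 | P0:O(67), P1:S(67), P2:S(67), P3:S(67) | bus: none
[27] P0: store L3 := 56 | P0:M(56), P1:I, P2:I, P3:I | bus: BusUpgr
[28] P1: store L3 := 14 | P0:I, P1:M(14), P2:I, P3:I | bus: BusRdX,Flush
[29] P0: store L3 := 37 | P0:M(37), P1:I, P2:I, P3:I | bus: BusRdX,Flush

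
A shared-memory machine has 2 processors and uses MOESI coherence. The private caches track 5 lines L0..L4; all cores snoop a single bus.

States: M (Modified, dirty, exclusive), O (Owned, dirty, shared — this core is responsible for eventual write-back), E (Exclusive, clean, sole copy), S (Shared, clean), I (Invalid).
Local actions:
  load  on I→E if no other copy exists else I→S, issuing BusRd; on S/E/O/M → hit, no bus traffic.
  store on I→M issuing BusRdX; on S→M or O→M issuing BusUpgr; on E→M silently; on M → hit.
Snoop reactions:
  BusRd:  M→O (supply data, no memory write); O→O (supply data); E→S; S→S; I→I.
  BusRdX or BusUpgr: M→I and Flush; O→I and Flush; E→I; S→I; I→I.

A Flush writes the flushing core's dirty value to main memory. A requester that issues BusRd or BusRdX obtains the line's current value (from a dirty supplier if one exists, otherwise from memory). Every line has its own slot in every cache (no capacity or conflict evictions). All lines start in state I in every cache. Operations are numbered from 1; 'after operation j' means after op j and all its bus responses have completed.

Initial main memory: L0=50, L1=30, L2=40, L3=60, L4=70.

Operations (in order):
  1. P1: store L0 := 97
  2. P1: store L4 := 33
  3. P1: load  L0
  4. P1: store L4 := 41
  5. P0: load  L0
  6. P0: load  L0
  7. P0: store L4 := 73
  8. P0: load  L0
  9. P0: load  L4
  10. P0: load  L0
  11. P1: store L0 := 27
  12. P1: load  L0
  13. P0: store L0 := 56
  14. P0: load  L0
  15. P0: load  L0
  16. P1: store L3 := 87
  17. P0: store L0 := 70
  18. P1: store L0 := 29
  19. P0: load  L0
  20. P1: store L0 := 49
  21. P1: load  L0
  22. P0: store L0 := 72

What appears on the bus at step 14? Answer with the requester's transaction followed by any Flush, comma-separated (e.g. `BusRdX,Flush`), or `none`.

bus = none

  op1 P1: store L0 := 97 → I/M on L0; bus BusRdX; mem=50
  op2 P1: store L4 := 33 → I/M on L4; bus BusRdX; mem=70
  op3 P1: load  L0 → I/M on L0; bus (none); mem=50
  op4 P1: store L4 := 41 → I/M on L4; bus (none); mem=70
  op5 P0: load  L0 → S/O on L0; bus BusRd; mem=50
  op6 P0: load  L0 → S/O on L0; bus (none); mem=50
  op7 P0: store L4 := 73 → M/I on L4; bus BusRdX Flush; mem=41
  op8 P0: load  L0 → S/O on L0; bus (none); mem=50
  op9 P0: load  L4 → M/I on L4; bus (none); mem=41
  op10 P0: load  L0 → S/O on L0; bus (none); mem=50
  op11 P1: store L0 := 27 → I/M on L0; bus BusUpgr; mem=50
  op12 P1: load  L0 → I/M on L0; bus (none); mem=50
  op13 P0: store L0 := 56 → M/I on L0; bus BusRdX Flush; mem=27
  op14 P0: load  L0 → M/I on L0; bus (none); mem=27
  op15 P0: load  L0 → M/I on L0; bus (none); mem=27
  op16 P1: store L3 := 87 → I/M on L3; bus BusRdX; mem=60
  op17 P0: store L0 := 70 → M/I on L0; bus (none); mem=27
  op18 P1: store L0 := 29 → I/M on L0; bus BusRdX Flush; mem=70
  op19 P0: load  L0 → S/O on L0; bus BusRd; mem=70
  op20 P1: store L0 := 49 → I/M on L0; bus BusUpgr; mem=70
  op21 P1: load  L0 → I/M on L0; bus (none); mem=70
  op22 P0: store L0 := 72 → M/I on L0; bus BusRdX Flush; mem=49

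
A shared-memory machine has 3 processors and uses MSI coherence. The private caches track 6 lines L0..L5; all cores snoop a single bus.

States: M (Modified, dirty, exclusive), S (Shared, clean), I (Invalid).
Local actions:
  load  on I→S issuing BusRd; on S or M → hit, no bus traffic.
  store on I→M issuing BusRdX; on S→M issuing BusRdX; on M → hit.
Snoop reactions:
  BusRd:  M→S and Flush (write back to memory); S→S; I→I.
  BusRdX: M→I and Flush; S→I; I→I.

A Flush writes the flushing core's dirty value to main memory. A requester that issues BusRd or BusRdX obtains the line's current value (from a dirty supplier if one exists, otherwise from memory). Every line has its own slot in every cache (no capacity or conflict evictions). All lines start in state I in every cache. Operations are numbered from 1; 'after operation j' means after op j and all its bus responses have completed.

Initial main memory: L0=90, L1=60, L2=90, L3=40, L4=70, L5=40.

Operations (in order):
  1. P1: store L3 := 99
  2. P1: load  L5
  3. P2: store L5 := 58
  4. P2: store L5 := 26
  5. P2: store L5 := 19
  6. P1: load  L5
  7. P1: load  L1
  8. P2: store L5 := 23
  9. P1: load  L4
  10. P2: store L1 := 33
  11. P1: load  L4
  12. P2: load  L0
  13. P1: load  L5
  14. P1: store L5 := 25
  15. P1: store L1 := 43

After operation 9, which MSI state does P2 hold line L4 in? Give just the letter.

state = I

  op1 P1: store L3 := 99 → I/M/I on L3; bus BusRdX; mem=40
  op2 P1: load  L5 → I/S/I on L5; bus BusRd; mem=40
  op3 P2: store L5 := 58 → I/I/M on L5; bus BusRdX; mem=40
  op4 P2: store L5 := 26 → I/I/M on L5; bus (none); mem=40
  op5 P2: store L5 := 19 → I/I/M on L5; bus (none); mem=40
  op6 P1: load  L5 → I/S/S on L5; bus BusRd Flush; mem=19
  op7 P1: load  L1 → I/S/I on L1; bus BusRd; mem=60
  op8 P2: store L5 := 23 → I/I/M on L5; bus BusRdX; mem=19
  op9 P1: load  L4 → I/S/I on L4; bus BusRd; mem=70
  op10 P2: store L1 := 33 → I/I/M on L1; bus BusRdX; mem=60
  op11 P1: load  L4 → I/S/I on L4; bus (none); mem=70
  op12 P2: load  L0 → I/I/S on L0; bus BusRd; mem=90
  op13 P1: load  L5 → I/S/S on L5; bus BusRd Flush; mem=23
  op14 P1: store L5 := 25 → I/M/I on L5; bus BusRdX; mem=23
  op15 P1: store L1 := 43 → I/M/I on L1; bus BusRdX Flush; mem=33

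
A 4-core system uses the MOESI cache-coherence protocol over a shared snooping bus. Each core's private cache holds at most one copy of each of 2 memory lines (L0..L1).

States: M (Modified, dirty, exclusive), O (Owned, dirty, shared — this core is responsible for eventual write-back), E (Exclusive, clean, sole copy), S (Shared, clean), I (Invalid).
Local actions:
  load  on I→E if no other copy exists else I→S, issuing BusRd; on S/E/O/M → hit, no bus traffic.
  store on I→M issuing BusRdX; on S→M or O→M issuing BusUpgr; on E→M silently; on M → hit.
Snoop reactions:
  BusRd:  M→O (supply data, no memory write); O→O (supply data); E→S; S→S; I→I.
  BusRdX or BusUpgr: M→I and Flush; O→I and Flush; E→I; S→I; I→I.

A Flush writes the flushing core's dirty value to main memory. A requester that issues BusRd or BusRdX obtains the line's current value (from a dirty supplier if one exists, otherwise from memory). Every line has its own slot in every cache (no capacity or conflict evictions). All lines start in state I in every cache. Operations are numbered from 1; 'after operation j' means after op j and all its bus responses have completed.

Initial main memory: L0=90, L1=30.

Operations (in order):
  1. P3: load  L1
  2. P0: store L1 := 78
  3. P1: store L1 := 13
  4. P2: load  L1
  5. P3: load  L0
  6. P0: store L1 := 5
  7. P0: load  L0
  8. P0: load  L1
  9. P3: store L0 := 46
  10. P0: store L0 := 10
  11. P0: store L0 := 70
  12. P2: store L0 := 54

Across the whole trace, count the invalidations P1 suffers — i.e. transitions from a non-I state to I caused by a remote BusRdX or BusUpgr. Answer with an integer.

  op1 P3: load  L1 → I/I/I/E on L1; bus BusRd; mem=30
  op2 P0: store L1 := 78 → M/I/I/I on L1; bus BusRdX; mem=30
  op3 P1: store L1 := 13 → I/M/I/I on L1; bus BusRdX Flush; mem=78
  op4 P2: load  L1 → I/O/S/I on L1; bus BusRd; mem=78
  op5 P3: load  L0 → I/I/I/E on L0; bus BusRd; mem=90
  op6 P0: store L1 := 5 → M/I/I/I on L1; bus BusRdX Flush; mem=13
  op7 P0: load  L0 → S/I/I/S on L0; bus BusRd; mem=90
  op8 P0: load  L1 → M/I/I/I on L1; bus (none); mem=13
  op9 P3: store L0 := 46 → I/I/I/M on L0; bus BusUpgr; mem=90
  op10 P0: store L0 := 10 → M/I/I/I on L0; bus BusRdX Flush; mem=46
  op11 P0: store L0 := 70 → M/I/I/I on L0; bus (none); mem=46
  op12 P2: store L0 := 54 → I/I/M/I on L0; bus BusRdX Flush; mem=70

invalidations = 1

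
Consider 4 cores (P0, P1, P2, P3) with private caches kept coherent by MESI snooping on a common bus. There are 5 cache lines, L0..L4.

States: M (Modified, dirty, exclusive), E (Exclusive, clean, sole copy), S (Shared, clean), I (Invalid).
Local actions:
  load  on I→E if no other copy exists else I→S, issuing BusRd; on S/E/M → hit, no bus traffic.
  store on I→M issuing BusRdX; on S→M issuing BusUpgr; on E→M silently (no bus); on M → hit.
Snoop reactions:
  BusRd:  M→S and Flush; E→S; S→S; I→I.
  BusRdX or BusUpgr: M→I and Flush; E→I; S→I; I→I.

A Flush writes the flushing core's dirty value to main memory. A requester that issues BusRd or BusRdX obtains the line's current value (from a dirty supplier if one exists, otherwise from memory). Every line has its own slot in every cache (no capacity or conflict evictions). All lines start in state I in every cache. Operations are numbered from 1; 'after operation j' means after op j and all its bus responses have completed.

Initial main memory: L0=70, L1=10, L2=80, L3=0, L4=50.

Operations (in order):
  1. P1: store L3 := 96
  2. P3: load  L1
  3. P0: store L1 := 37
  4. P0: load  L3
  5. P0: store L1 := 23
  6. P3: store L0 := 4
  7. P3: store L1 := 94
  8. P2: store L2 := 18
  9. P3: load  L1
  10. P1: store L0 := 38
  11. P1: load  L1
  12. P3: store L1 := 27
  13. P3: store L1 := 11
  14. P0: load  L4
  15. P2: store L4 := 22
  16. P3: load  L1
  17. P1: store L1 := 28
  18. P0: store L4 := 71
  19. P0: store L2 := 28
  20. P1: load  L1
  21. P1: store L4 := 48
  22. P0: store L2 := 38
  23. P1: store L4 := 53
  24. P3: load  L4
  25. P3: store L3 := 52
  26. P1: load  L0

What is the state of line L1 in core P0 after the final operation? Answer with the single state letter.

state = I

step 1: P1: store L3 := 96  ⟶  IMII  (L3)  txn=BusRdX  M[L3]=0
step 2: P3: load  L1  ⟶  IIIE  (L1)  txn=BusRd  M[L1]=10
step 3: P0: store L1 := 37  ⟶  MIII  (L1)  txn=BusRdX  M[L1]=10
step 4: P0: load  L3  ⟶  SSII  (L3)  txn=BusRd+Flush  M[L3]=96
step 5: P0: store L1 := 23  ⟶  MIII  (L1)  txn=∅  M[L1]=10
step 6: P3: store L0 := 4  ⟶  IIIM  (L0)  txn=BusRdX  M[L0]=70
step 7: P3: store L1 := 94  ⟶  IIIM  (L1)  txn=BusRdX+Flush  M[L1]=23
step 8: P2: store L2 := 18  ⟶  IIMI  (L2)  txn=BusRdX  M[L2]=80
step 9: P3: load  L1  ⟶  IIIM  (L1)  txn=∅  M[L1]=23
step 10: P1: store L0 := 38  ⟶  IMII  (L0)  txn=BusRdX+Flush  M[L0]=4
step 11: P1: load  L1  ⟶  ISIS  (L1)  txn=BusRd+Flush  M[L1]=94
step 12: P3: store L1 := 27  ⟶  IIIM  (L1)  txn=BusUpgr  M[L1]=94
step 13: P3: store L1 := 11  ⟶  IIIM  (L1)  txn=∅  M[L1]=94
step 14: P0: load  L4  ⟶  EIII  (L4)  txn=BusRd  M[L4]=50
step 15: P2: store L4 := 22  ⟶  IIMI  (L4)  txn=BusRdX  M[L4]=50
step 16: P3: load  L1  ⟶  IIIM  (L1)  txn=∅  M[L1]=94
step 17: P1: store L1 := 28  ⟶  IMII  (L1)  txn=BusRdX+Flush  M[L1]=11
step 18: P0: store L4 := 71  ⟶  MIII  (L4)  txn=BusRdX+Flush  M[L4]=22
step 19: P0: store L2 := 28  ⟶  MIII  (L2)  txn=BusRdX+Flush  M[L2]=18
step 20: P1: load  L1  ⟶  IMII  (L1)  txn=∅  M[L1]=11
step 21: P1: store L4 := 48  ⟶  IMII  (L4)  txn=BusRdX+Flush  M[L4]=71
step 22: P0: store L2 := 38  ⟶  MIII  (L2)  txn=∅  M[L2]=18
step 23: P1: store L4 := 53  ⟶  IMII  (L4)  txn=∅  M[L4]=71
step 24: P3: load  L4  ⟶  ISIS  (L4)  txn=BusRd+Flush  M[L4]=53
step 25: P3: store L3 := 52  ⟶  IIIM  (L3)  txn=BusRdX  M[L3]=96
step 26: P1: load  L0  ⟶  IMII  (L0)  txn=∅  M[L0]=4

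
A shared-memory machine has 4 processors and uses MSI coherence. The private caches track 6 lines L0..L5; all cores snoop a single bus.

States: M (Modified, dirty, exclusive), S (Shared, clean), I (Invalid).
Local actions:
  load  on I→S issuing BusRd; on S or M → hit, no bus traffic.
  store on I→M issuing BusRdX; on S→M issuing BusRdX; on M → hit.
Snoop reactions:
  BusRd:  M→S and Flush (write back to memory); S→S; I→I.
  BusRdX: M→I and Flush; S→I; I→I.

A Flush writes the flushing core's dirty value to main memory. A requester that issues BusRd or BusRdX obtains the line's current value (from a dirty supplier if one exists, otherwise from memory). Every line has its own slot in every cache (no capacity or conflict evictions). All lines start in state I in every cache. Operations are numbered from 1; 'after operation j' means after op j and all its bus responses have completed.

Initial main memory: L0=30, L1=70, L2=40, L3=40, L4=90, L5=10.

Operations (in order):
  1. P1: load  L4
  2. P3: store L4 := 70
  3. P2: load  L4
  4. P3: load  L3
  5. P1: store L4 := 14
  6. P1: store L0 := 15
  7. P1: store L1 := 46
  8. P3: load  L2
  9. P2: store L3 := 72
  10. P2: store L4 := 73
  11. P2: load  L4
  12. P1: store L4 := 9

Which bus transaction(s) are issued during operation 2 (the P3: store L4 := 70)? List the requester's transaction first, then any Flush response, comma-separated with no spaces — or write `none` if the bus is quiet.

[1] P1: load  L4 | P0:I, P1:S(90), P2:I, P3:I | bus: BusRd
[2] P3: store L4 := 70 | P0:I, P1:I, P2:I, P3:M(70) | bus: BusRdX
[3] P2: load  L4 | P0:I, P1:I, P2:S(70), P3:S(70) | bus: BusRd,Flush
[4] P3: load  L3 | P0:I, P1:I, P2:I, P3:S(40) | bus: BusRd
[5] P1: store L4 := 14 | P0:I, P1:M(14), P2:I, P3:I | bus: BusRdX
[6] P1: store L0 := 15 | P0:I, P1:M(15), P2:I, P3:I | bus: BusRdX
[7] P1: store L1 := 46 | P0:I, P1:M(46), P2:I, P3:I | bus: BusRdX
[8] P3: load  L2 | P0:I, P1:I, P2:I, P3:S(40) | bus: BusRd
[9] P2: store L3 := 72 | P0:I, P1:I, P2:M(72), P3:I | bus: BusRdX
[10] P2: store L4 := 73 | P0:I, P1:I, P2:M(73), P3:I | bus: BusRdX,Flush
[11] P2: load  L4 | P0:I, P1:I, P2:M(73), P3:I | bus: none
[12] P1: store L4 := 9 | P0:I, P1:M(9), P2:I, P3:I | bus: BusRdX,Flush

bus = BusRdX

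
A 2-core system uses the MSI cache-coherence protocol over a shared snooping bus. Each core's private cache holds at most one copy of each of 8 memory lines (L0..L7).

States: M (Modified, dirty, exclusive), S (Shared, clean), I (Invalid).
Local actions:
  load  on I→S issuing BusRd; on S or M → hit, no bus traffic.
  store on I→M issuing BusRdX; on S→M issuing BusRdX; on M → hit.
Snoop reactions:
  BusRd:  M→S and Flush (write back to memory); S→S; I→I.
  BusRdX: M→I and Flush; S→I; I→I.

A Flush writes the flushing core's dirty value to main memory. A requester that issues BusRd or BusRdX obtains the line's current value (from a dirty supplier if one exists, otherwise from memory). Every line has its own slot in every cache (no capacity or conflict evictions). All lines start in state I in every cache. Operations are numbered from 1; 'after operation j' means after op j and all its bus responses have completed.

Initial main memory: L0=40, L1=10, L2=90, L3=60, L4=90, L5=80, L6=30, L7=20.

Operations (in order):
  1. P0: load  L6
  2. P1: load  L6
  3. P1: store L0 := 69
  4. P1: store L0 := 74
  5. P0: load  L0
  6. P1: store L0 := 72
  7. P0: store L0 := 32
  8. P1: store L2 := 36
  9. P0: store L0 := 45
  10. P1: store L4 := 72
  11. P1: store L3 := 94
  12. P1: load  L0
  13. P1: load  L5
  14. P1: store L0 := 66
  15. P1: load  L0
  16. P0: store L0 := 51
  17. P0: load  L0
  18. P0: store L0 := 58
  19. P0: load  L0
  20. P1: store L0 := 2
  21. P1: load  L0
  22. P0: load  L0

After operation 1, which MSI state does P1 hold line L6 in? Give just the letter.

step 1: P0: load  L6  ⟶  SI  (L6)  txn=BusRd  M[L6]=30
step 2: P1: load  L6  ⟶  SS  (L6)  txn=BusRd  M[L6]=30
step 3: P1: store L0 := 69  ⟶  IM  (L0)  txn=BusRdX  M[L0]=40
step 4: P1: store L0 := 74  ⟶  IM  (L0)  txn=∅  M[L0]=40
step 5: P0: load  L0  ⟶  SS  (L0)  txn=BusRd+Flush  M[L0]=74
step 6: P1: store L0 := 72  ⟶  IM  (L0)  txn=BusRdX  M[L0]=74
step 7: P0: store L0 := 32  ⟶  MI  (L0)  txn=BusRdX+Flush  M[L0]=72
step 8: P1: store L2 := 36  ⟶  IM  (L2)  txn=BusRdX  M[L2]=90
step 9: P0: store L0 := 45  ⟶  MI  (L0)  txn=∅  M[L0]=72
step 10: P1: store L4 := 72  ⟶  IM  (L4)  txn=BusRdX  M[L4]=90
step 11: P1: store L3 := 94  ⟶  IM  (L3)  txn=BusRdX  M[L3]=60
step 12: P1: load  L0  ⟶  SS  (L0)  txn=BusRd+Flush  M[L0]=45
step 13: P1: load  L5  ⟶  IS  (L5)  txn=BusRd  M[L5]=80
step 14: P1: store L0 := 66  ⟶  IM  (L0)  txn=BusRdX  M[L0]=45
step 15: P1: load  L0  ⟶  IM  (L0)  txn=∅  M[L0]=45
step 16: P0: store L0 := 51  ⟶  MI  (L0)  txn=BusRdX+Flush  M[L0]=66
step 17: P0: load  L0  ⟶  MI  (L0)  txn=∅  M[L0]=66
step 18: P0: store L0 := 58  ⟶  MI  (L0)  txn=∅  M[L0]=66
step 19: P0: load  L0  ⟶  MI  (L0)  txn=∅  M[L0]=66
step 20: P1: store L0 := 2  ⟶  IM  (L0)  txn=BusRdX+Flush  M[L0]=58
step 21: P1: load  L0  ⟶  IM  (L0)  txn=∅  M[L0]=58
step 22: P0: load  L0  ⟶  SS  (L0)  txn=BusRd+Flush  M[L0]=2

state = I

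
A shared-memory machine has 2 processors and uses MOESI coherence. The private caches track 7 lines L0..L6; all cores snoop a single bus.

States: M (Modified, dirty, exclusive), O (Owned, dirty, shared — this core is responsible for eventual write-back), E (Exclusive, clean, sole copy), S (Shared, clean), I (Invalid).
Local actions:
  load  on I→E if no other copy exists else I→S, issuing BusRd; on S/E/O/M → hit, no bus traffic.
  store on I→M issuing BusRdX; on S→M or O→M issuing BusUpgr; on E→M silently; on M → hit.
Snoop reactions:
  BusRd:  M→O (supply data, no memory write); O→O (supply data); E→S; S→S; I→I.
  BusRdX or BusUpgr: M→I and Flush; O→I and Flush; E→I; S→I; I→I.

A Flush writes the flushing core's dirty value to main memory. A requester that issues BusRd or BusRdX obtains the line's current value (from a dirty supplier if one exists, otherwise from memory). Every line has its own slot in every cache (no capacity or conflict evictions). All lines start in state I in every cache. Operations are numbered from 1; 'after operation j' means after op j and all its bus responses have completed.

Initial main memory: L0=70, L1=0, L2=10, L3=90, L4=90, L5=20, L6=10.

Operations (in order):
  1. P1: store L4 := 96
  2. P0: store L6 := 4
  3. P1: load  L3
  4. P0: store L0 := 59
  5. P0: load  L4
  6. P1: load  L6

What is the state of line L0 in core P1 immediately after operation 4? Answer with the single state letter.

state = I

  op1 P1: store L4 := 96 → I/M on L4; bus BusRdX; mem=90
  op2 P0: store L6 := 4 → M/I on L6; bus BusRdX; mem=10
  op3 P1: load  L3 → I/E on L3; bus BusRd; mem=90
  op4 P0: store L0 := 59 → M/I on L0; bus BusRdX; mem=70
  op5 P0: load  L4 → S/O on L4; bus BusRd; mem=90
  op6 P1: load  L6 → O/S on L6; bus BusRd; mem=10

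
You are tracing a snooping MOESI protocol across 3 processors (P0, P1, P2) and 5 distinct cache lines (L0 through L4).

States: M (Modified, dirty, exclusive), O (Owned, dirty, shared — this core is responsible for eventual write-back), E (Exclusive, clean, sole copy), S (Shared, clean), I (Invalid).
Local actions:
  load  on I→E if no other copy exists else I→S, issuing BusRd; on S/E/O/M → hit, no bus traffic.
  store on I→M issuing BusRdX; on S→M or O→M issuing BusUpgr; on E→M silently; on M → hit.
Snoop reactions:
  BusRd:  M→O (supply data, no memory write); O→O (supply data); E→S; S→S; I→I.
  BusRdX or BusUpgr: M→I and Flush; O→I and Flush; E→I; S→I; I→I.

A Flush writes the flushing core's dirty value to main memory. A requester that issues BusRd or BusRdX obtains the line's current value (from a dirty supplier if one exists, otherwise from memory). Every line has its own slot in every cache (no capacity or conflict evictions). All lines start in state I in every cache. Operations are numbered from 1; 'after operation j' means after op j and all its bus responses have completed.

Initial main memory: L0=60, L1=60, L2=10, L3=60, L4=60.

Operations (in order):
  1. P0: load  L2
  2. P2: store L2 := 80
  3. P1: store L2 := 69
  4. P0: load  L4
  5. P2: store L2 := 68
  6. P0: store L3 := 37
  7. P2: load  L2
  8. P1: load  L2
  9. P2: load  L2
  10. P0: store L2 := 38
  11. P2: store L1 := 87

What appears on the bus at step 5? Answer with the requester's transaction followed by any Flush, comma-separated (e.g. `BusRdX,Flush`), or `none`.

[1] P0: load  L2 | P0:E(10), P1:I, P2:I | bus: BusRd
[2] P2: store L2 := 80 | P0:I, P1:I, P2:M(80) | bus: BusRdX
[3] P1: store L2 := 69 | P0:I, P1:M(69), P2:I | bus: BusRdX,Flush
[4] P0: load  L4 | P0:E(60), P1:I, P2:I | bus: BusRd
[5] P2: store L2 := 68 | P0:I, P1:I, P2:M(68) | bus: BusRdX,Flush
[6] P0: store L3 := 37 | P0:M(37), P1:I, P2:I | bus: BusRdX
[7] P2: load  L2 | P0:I, P1:I, P2:M(68) | bus: none
[8] P1: load  L2 | P0:I, P1:S(68), P2:O(68) | bus: BusRd
[9] P2: load  L2 | P0:I, P1:S(68), P2:O(68) | bus: none
[10] P0: store L2 := 38 | P0:M(38), P1:I, P2:I | bus: BusRdX,Flush
[11] P2: store L1 := 87 | P0:I, P1:I, P2:M(87) | bus: BusRdX

bus = BusRdX,Flush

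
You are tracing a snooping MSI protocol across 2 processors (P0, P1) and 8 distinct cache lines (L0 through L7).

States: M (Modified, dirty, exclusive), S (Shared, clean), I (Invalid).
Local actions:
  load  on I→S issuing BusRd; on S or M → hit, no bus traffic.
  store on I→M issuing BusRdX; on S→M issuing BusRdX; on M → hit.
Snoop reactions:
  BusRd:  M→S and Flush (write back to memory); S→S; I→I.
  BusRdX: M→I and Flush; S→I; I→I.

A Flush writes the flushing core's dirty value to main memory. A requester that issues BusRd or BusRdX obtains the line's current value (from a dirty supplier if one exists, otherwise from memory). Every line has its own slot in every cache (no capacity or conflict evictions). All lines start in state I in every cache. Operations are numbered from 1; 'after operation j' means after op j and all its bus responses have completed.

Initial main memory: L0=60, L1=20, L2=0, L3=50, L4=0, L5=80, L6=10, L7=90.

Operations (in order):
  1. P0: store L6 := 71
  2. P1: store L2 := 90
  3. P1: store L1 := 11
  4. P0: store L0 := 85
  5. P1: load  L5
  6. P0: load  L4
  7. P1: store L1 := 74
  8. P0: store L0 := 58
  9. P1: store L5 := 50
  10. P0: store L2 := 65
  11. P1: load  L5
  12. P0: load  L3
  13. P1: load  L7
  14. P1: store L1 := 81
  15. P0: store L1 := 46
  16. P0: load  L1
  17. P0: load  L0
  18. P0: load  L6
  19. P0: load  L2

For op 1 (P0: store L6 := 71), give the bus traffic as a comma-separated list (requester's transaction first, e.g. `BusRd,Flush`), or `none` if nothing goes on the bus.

bus = BusRdX

  op1 P0: store L6 := 71 → M/I on L6; bus BusRdX; mem=10
  op2 P1: store L2 := 90 → I/M on L2; bus BusRdX; mem=0
  op3 P1: store L1 := 11 → I/M on L1; bus BusRdX; mem=20
  op4 P0: store L0 := 85 → M/I on L0; bus BusRdX; mem=60
  op5 P1: load  L5 → I/S on L5; bus BusRd; mem=80
  op6 P0: load  L4 → S/I on L4; bus BusRd; mem=0
  op7 P1: store L1 := 74 → I/M on L1; bus (none); mem=20
  op8 P0: store L0 := 58 → M/I on L0; bus (none); mem=60
  op9 P1: store L5 := 50 → I/M on L5; bus BusRdX; mem=80
  op10 P0: store L2 := 65 → M/I on L2; bus BusRdX Flush; mem=90
  op11 P1: load  L5 → I/M on L5; bus (none); mem=80
  op12 P0: load  L3 → S/I on L3; bus BusRd; mem=50
  op13 P1: load  L7 → I/S on L7; bus BusRd; mem=90
  op14 P1: store L1 := 81 → I/M on L1; bus (none); mem=20
  op15 P0: store L1 := 46 → M/I on L1; bus BusRdX Flush; mem=81
  op16 P0: load  L1 → M/I on L1; bus (none); mem=81
  op17 P0: load  L0 → M/I on L0; bus (none); mem=60
  op18 P0: load  L6 → M/I on L6; bus (none); mem=10
  op19 P0: load  L2 → M/I on L2; bus (none); mem=90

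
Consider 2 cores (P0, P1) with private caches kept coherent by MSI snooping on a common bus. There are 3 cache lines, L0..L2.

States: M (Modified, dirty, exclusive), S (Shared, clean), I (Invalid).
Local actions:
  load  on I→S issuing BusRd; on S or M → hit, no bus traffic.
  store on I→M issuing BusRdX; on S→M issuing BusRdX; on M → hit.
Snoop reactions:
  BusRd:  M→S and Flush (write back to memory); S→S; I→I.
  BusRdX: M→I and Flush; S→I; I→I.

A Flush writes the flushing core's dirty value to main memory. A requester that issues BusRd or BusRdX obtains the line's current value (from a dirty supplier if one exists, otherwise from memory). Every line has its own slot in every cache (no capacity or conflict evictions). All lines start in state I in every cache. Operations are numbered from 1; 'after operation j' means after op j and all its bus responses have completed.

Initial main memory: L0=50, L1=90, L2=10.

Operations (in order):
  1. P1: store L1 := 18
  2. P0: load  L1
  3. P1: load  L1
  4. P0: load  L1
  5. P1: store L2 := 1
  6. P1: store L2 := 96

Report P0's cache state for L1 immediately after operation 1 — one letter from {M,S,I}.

  op1 P1: store L1 := 18 → I/M on L1; bus BusRdX; mem=90
  op2 P0: load  L1 → S/S on L1; bus BusRd Flush; mem=18
  op3 P1: load  L1 → S/S on L1; bus (none); mem=18
  op4 P0: load  L1 → S/S on L1; bus (none); mem=18
  op5 P1: store L2 := 1 → I/M on L2; bus BusRdX; mem=10
  op6 P1: store L2 := 96 → I/M on L2; bus (none); mem=10

state = I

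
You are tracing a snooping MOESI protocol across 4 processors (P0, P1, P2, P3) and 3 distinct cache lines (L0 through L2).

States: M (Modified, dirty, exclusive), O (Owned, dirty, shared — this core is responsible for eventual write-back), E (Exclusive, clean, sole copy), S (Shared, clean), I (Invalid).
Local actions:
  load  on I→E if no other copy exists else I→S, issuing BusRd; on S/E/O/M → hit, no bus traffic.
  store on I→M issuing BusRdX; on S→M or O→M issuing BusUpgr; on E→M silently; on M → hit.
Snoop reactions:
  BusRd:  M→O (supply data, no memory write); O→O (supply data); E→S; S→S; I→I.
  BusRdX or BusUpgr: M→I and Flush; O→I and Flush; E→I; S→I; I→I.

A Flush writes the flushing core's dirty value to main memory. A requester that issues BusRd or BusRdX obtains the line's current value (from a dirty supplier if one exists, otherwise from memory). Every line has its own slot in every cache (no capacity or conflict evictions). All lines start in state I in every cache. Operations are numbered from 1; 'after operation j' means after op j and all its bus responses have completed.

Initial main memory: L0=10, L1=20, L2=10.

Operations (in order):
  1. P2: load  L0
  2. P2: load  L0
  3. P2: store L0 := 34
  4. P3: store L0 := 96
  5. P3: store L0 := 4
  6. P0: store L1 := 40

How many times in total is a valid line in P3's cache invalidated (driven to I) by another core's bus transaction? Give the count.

invalidations = 0

1. P2: load  L0  bus=[BusRd]  L0: P0=I P1=I P2=E P3=I  mem[L0]=10
2. P2: load  L0  bus=[-]  L0: P0=I P1=I P2=E P3=I  mem[L0]=10
3. P2: store L0 := 34  bus=[-]  L0: P0=I P1=I P2=M P3=I  mem[L0]=10
4. P3: store L0 := 96  bus=[BusRdX,Flush]  L0: P0=I P1=I P2=I P3=M  mem[L0]=34
5. P3: store L0 := 4  bus=[-]  L0: P0=I P1=I P2=I P3=M  mem[L0]=34
6. P0: store L1 := 40  bus=[BusRdX]  L1: P0=M P1=I P2=I P3=I  mem[L1]=20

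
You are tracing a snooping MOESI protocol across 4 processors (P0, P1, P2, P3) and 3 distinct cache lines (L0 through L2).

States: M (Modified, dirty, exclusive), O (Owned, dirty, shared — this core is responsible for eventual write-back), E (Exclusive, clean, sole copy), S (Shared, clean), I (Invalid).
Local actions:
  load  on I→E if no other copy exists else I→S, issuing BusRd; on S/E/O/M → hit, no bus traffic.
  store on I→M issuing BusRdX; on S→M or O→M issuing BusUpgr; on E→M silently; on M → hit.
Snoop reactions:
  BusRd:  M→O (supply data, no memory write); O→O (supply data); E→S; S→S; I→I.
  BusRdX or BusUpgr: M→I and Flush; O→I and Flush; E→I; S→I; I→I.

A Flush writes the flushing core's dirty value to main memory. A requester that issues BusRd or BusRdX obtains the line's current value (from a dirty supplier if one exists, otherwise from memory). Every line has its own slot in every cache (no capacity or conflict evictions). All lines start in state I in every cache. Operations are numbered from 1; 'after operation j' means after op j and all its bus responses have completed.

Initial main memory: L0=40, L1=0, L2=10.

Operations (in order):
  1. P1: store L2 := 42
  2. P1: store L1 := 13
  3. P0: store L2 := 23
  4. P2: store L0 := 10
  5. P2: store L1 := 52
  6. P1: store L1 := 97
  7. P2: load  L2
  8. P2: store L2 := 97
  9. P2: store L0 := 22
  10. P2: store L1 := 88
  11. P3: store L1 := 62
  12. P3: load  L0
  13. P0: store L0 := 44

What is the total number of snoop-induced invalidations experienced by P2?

invalidations = 3

1. P1: store L2 := 42  bus=[BusRdX]  L2: P0=I P1=M P2=I P3=I  mem[L2]=10
2. P1: store L1 := 13  bus=[BusRdX]  L1: P0=I P1=M P2=I P3=I  mem[L1]=0
3. P0: store L2 := 23  bus=[BusRdX,Flush]  L2: P0=M P1=I P2=I P3=I  mem[L2]=42
4. P2: store L0 := 10  bus=[BusRdX]  L0: P0=I P1=I P2=M P3=I  mem[L0]=40
5. P2: store L1 := 52  bus=[BusRdX,Flush]  L1: P0=I P1=I P2=M P3=I  mem[L1]=13
6. P1: store L1 := 97  bus=[BusRdX,Flush]  L1: P0=I P1=M P2=I P3=I  mem[L1]=52
7. P2: load  L2  bus=[BusRd]  L2: P0=O P1=I P2=S P3=I  mem[L2]=42
8. P2: store L2 := 97  bus=[BusUpgr,Flush]  L2: P0=I P1=I P2=M P3=I  mem[L2]=23
9. P2: store L0 := 22  bus=[-]  L0: P0=I P1=I P2=M P3=I  mem[L0]=40
10. P2: store L1 := 88  bus=[BusRdX,Flush]  L1: P0=I P1=I P2=M P3=I  mem[L1]=97
11. P3: store L1 := 62  bus=[BusRdX,Flush]  L1: P0=I P1=I P2=I P3=M  mem[L1]=88
12. P3: load  L0  bus=[BusRd]  L0: P0=I P1=I P2=O P3=S  mem[L0]=40
13. P0: store L0 := 44  bus=[BusRdX,Flush]  L0: P0=M P1=I P2=I P3=I  mem[L0]=22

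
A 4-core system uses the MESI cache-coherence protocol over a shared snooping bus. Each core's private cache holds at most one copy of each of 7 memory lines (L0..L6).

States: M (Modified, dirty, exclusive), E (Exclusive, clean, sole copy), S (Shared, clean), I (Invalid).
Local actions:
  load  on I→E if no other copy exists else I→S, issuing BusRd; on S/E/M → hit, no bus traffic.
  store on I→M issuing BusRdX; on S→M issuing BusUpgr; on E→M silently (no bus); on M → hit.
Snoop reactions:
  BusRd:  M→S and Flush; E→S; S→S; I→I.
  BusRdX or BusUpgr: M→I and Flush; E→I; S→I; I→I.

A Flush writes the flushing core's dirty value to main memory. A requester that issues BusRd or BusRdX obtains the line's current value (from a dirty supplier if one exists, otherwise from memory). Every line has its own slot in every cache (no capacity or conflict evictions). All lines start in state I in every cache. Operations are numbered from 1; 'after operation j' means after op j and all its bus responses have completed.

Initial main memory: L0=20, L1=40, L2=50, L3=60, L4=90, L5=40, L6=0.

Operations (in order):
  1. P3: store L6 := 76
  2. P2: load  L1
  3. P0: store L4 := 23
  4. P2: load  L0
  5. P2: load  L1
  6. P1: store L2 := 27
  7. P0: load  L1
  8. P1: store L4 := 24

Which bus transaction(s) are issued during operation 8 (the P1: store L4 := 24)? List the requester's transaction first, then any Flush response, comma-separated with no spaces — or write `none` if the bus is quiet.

bus = BusRdX,Flush

1. P3: store L6 := 76  bus=[BusRdX]  L6: P0=I P1=I P2=I P3=M  mem[L6]=0
2. P2: load  L1  bus=[BusRd]  L1: P0=I P1=I P2=E P3=I  mem[L1]=40
3. P0: store L4 := 23  bus=[BusRdX]  L4: P0=M P1=I P2=I P3=I  mem[L4]=90
4. P2: load  L0  bus=[BusRd]  L0: P0=I P1=I P2=E P3=I  mem[L0]=20
5. P2: load  L1  bus=[-]  L1: P0=I P1=I P2=E P3=I  mem[L1]=40
6. P1: store L2 := 27  bus=[BusRdX]  L2: P0=I P1=M P2=I P3=I  mem[L2]=50
7. P0: load  L1  bus=[BusRd]  L1: P0=S P1=I P2=S P3=I  mem[L1]=40
8. P1: store L4 := 24  bus=[BusRdX,Flush]  L4: P0=I P1=M P2=I P3=I  mem[L4]=23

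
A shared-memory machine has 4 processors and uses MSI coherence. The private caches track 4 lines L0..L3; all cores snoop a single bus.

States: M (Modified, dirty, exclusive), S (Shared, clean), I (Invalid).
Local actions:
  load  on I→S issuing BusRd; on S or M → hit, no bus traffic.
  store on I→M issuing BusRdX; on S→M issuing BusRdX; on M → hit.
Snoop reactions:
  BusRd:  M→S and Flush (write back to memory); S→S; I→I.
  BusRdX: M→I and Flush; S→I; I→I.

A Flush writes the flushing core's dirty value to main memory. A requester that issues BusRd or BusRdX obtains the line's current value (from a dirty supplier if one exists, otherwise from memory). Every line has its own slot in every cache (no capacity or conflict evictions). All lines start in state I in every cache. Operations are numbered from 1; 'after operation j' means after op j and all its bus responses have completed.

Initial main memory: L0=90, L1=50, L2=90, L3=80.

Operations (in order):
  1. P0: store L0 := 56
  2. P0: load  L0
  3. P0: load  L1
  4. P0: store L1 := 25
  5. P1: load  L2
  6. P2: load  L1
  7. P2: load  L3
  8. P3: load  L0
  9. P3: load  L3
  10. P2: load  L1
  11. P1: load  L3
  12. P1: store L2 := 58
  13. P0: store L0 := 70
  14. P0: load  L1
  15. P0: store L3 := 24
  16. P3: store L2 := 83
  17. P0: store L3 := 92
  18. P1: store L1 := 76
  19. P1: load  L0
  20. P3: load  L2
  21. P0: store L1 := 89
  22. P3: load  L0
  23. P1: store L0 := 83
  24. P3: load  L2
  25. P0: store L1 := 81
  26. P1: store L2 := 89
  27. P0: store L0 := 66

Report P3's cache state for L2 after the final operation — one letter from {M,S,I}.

state = I

step 1: P0: store L0 := 56  ⟶  MIII  (L0)  txn=BusRdX  M[L0]=90
step 2: P0: load  L0  ⟶  MIII  (L0)  txn=∅  M[L0]=90
step 3: P0: load  L1  ⟶  SIII  (L1)  txn=BusRd  M[L1]=50
step 4: P0: store L1 := 25  ⟶  MIII  (L1)  txn=BusRdX  M[L1]=50
step 5: P1: load  L2  ⟶  ISII  (L2)  txn=BusRd  M[L2]=90
step 6: P2: load  L1  ⟶  SISI  (L1)  txn=BusRd+Flush  M[L1]=25
step 7: P2: load  L3  ⟶  IISI  (L3)  txn=BusRd  M[L3]=80
step 8: P3: load  L0  ⟶  SIIS  (L0)  txn=BusRd+Flush  M[L0]=56
step 9: P3: load  L3  ⟶  IISS  (L3)  txn=BusRd  M[L3]=80
step 10: P2: load  L1  ⟶  SISI  (L1)  txn=∅  M[L1]=25
step 11: P1: load  L3  ⟶  ISSS  (L3)  txn=BusRd  M[L3]=80
step 12: P1: store L2 := 58  ⟶  IMII  (L2)  txn=BusRdX  M[L2]=90
step 13: P0: store L0 := 70  ⟶  MIII  (L0)  txn=BusRdX  M[L0]=56
step 14: P0: load  L1  ⟶  SISI  (L1)  txn=∅  M[L1]=25
step 15: P0: store L3 := 24  ⟶  MIII  (L3)  txn=BusRdX  M[L3]=80
step 16: P3: store L2 := 83  ⟶  IIIM  (L2)  txn=BusRdX+Flush  M[L2]=58
step 17: P0: store L3 := 92  ⟶  MIII  (L3)  txn=∅  M[L3]=80
step 18: P1: store L1 := 76  ⟶  IMII  (L1)  txn=BusRdX  M[L1]=25
step 19: P1: load  L0  ⟶  SSII  (L0)  txn=BusRd+Flush  M[L0]=70
step 20: P3: load  L2  ⟶  IIIM  (L2)  txn=∅  M[L2]=58
step 21: P0: store L1 := 89  ⟶  MIII  (L1)  txn=BusRdX+Flush  M[L1]=76
step 22: P3: load  L0  ⟶  SSIS  (L0)  txn=BusRd  M[L0]=70
step 23: P1: store L0 := 83  ⟶  IMII  (L0)  txn=BusRdX  M[L0]=70
step 24: P3: load  L2  ⟶  IIIM  (L2)  txn=∅  M[L2]=58
step 25: P0: store L1 := 81  ⟶  MIII  (L1)  txn=∅  M[L1]=76
step 26: P1: store L2 := 89  ⟶  IMII  (L2)  txn=BusRdX+Flush  M[L2]=83
step 27: P0: store L0 := 66  ⟶  MIII  (L0)  txn=BusRdX+Flush  M[L0]=83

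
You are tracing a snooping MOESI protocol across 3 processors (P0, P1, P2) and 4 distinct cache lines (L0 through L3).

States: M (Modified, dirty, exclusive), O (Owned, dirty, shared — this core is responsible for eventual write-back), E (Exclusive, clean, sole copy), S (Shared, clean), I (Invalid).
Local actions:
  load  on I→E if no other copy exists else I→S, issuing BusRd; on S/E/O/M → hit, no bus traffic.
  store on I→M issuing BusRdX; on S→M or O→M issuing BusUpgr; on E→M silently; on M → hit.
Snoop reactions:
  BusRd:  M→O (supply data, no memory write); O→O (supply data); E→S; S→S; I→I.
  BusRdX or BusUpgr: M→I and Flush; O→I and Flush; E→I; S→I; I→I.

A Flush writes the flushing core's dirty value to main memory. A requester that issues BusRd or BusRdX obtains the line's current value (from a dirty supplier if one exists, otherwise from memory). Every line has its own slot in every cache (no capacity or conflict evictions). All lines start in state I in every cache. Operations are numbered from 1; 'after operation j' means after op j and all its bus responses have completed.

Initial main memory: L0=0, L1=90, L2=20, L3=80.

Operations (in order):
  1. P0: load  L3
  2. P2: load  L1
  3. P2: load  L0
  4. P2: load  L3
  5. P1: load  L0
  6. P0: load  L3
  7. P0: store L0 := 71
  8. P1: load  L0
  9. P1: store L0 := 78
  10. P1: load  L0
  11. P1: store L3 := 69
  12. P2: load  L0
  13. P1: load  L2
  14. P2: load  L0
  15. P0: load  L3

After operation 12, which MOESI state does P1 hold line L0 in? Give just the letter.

state = O

step 1: P0: load  L3  ⟶  EII  (L3)  txn=BusRd  M[L3]=80
step 2: P2: load  L1  ⟶  IIE  (L1)  txn=BusRd  M[L1]=90
step 3: P2: load  L0  ⟶  IIE  (L0)  txn=BusRd  M[L0]=0
step 4: P2: load  L3  ⟶  SIS  (L3)  txn=BusRd  M[L3]=80
step 5: P1: load  L0  ⟶  ISS  (L0)  txn=BusRd  M[L0]=0
step 6: P0: load  L3  ⟶  SIS  (L3)  txn=∅  M[L3]=80
step 7: P0: store L0 := 71  ⟶  MII  (L0)  txn=BusRdX  M[L0]=0
step 8: P1: load  L0  ⟶  OSI  (L0)  txn=BusRd  M[L0]=0
step 9: P1: store L0 := 78  ⟶  IMI  (L0)  txn=BusUpgr+Flush  M[L0]=71
step 10: P1: load  L0  ⟶  IMI  (L0)  txn=∅  M[L0]=71
step 11: P1: store L3 := 69  ⟶  IMI  (L3)  txn=BusRdX  M[L3]=80
step 12: P2: load  L0  ⟶  IOS  (L0)  txn=BusRd  M[L0]=71
step 13: P1: load  L2  ⟶  IEI  (L2)  txn=BusRd  M[L2]=20
step 14: P2: load  L0  ⟶  IOS  (L0)  txn=∅  M[L0]=71
step 15: P0: load  L3  ⟶  SOI  (L3)  txn=BusRd  M[L3]=80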